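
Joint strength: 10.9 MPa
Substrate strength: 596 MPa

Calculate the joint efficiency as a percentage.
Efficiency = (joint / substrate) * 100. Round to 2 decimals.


Efficiency = (10.9 / 596) * 100 = 1.83%

1.83


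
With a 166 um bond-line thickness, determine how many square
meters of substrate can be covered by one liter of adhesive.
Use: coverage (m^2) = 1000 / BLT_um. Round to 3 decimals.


Coverage = 1000 / 166 = 6.024 m^2

6.024


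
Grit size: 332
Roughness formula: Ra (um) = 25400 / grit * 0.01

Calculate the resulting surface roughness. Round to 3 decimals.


Ra = 25400 / 332 * 0.01
= 0.765 um

0.765


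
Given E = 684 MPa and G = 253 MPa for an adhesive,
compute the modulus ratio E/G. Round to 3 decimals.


E/G ratio = 684 / 253 = 2.704

2.704


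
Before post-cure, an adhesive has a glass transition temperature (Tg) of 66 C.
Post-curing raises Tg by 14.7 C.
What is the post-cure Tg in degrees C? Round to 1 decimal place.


Tg_post = Tg_base + delta_Tg
= 66 + 14.7
= 80.7 C

80.7


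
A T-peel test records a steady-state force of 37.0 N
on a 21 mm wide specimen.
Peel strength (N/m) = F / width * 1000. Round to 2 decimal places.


Peel strength = 37.0 / 21 * 1000
= 1761.90 N/m

1761.90


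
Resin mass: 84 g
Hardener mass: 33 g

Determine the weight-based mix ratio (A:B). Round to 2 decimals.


Ratio = 84 / 33 = 2.55

2.55


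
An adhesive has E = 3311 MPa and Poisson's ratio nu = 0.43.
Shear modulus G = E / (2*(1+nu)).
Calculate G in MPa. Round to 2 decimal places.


G = 3311 / (2*(1+0.43))
= 3311 / 2.86
= 1157.69 MPa

1157.69


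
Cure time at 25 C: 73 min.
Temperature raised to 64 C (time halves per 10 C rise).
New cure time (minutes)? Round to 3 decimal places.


Acceleration factor = 2^(39/10) = 14.9285
New time = 73 / 14.9285 = 4.890 min

4.890


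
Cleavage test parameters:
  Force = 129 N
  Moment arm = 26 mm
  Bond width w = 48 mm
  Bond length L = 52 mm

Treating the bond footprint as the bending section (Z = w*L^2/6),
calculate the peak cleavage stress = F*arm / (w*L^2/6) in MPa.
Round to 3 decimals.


M = 129 * 26 = 3354 N*mm
Z = 48 * 52^2 / 6 = 129792 / 6 mm^3
sigma = M / Z = 6 * 3354 / 129792 = 20124 / 129792
= 0.155 MPa

0.155


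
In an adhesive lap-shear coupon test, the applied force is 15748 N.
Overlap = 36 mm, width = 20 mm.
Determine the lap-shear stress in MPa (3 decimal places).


stress = F / (overlap * width)
= 15748 / (36 * 20)
= 21.872 MPa

21.872


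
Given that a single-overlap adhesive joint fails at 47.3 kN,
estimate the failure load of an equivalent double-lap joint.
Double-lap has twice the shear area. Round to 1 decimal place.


Double-lap factor = 2
Expected load = 47.3 * 2 = 94.6 kN

94.6


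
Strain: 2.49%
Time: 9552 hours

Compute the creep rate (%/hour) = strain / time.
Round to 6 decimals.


Creep rate = 2.49 / 9552
= 0.000261 %/h

0.000261


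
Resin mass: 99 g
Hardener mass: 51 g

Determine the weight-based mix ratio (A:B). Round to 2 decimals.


Ratio = 99 / 51 = 1.94

1.94


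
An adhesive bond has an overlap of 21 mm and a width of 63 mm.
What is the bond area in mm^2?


Bond area = overlap * width
= 21 * 63
= 1323 mm^2

1323


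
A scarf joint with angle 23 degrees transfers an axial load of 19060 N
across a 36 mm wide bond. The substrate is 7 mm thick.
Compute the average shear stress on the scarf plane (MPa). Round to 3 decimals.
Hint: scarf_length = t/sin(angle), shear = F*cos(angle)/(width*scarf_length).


scarf_length = 7 / sin(23 deg) = 17.9151 mm
cos(23 deg) = 0.920505
shear stress = 19060 * 0.920505 / (36 * 17.9151)
= 27.204 MPa

27.204


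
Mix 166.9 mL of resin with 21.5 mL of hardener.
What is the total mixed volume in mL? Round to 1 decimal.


Total = 166.9 + 21.5 = 188.4 mL

188.4


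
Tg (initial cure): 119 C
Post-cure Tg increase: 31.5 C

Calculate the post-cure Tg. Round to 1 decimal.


Post-cure Tg = 119 + 31.5 = 150.5 C

150.5


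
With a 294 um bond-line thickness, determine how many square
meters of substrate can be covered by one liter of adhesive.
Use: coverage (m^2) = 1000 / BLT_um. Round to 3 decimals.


Coverage = 1000 / 294 = 3.401 m^2

3.401


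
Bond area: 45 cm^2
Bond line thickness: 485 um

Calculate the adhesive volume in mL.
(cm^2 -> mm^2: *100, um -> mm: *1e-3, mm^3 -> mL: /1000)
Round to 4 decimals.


V = 45*100 * 485*1e-3 / 1000
= 2.1825 mL

2.1825


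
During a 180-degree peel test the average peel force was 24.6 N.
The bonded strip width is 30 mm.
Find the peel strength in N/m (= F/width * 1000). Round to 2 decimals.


Peel strength = F/width * 1000
= 24.6 / 30 * 1000
= 820.00 N/m

820.00


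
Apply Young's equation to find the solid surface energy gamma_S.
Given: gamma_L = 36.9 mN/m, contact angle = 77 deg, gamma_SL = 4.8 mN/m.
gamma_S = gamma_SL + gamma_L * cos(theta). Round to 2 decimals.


theta_rad = 77 * pi/180 = 1.343904
gamma_S = 4.8 + 36.9 * cos(1.343904)
= 13.10 mN/m

13.10


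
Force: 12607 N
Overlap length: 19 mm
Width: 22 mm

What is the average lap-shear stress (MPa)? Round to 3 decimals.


Average shear stress = F / (overlap * width)
= 12607 / (19 * 22)
= 30.160 MPa

30.160


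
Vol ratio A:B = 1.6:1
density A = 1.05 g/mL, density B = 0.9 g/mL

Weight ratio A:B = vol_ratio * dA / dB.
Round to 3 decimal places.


Weight ratio = 1.6 * 1.05 / 0.9
= 1.867

1.867


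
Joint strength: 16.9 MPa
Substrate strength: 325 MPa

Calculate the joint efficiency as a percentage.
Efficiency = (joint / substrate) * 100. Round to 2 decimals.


Efficiency = (16.9 / 325) * 100 = 5.20%

5.20


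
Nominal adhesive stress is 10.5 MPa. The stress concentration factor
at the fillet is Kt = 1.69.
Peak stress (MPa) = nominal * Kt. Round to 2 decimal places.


Peak = 10.5 * 1.69 = 17.75 MPa

17.75


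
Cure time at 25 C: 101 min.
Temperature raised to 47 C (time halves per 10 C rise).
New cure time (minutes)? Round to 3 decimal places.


Acceleration factor = 2^(22/10) = 4.5948
New time = 101 / 4.5948 = 21.981 min

21.981


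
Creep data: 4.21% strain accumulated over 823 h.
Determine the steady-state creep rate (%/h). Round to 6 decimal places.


Rate = 4.21 / 823 = 0.005115 %/h

0.005115


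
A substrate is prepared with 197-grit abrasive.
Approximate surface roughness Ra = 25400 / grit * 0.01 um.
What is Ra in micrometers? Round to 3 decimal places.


Ra = 25400 / 197 * 0.01 = 1.289 um

1.289


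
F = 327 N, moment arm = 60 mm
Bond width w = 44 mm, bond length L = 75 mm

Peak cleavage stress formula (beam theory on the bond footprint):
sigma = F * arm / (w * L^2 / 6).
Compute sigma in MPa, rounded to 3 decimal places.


sigma = (327 * 60) / (44 * 5625 / 6)
= 19620 * 6 / 247500
= 117720 / 247500
= 0.476 MPa

0.476


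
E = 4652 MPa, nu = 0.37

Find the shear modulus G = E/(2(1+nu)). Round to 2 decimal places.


G = 4652 / (2 * 1.37)
= 1697.81 MPa

1697.81


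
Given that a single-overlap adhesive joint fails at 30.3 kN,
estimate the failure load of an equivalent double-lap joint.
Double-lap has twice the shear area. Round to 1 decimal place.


Double-lap factor = 2
Expected load = 30.3 * 2 = 60.6 kN

60.6


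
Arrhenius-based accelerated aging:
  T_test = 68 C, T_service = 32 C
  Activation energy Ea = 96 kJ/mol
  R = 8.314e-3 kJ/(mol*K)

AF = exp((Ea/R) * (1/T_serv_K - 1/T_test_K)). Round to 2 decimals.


T_test_K = 341.15, T_serv_K = 305.15
AF = exp((96/8.314e-3) * (1/305.15 - 1/341.15))
= 54.22

54.22


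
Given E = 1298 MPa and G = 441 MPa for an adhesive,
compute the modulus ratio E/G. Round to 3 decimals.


E/G ratio = 1298 / 441 = 2.943

2.943


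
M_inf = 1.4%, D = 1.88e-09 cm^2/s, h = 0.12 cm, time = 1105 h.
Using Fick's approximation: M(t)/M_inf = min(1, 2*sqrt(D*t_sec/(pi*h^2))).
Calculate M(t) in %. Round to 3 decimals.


t = 3978000 s
ratio = min(1, 2*sqrt(1.88e-09*3978000/(pi*0.0144)))
= 0.813177
M(t) = 1.4 * 0.813177 = 1.138%

1.138


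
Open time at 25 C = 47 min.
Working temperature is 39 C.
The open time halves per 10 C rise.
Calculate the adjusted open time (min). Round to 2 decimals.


factor = 2^((39 - 25) / 10) = 2.6390
ot = 47 / 2.6390 = 17.81 min

17.81


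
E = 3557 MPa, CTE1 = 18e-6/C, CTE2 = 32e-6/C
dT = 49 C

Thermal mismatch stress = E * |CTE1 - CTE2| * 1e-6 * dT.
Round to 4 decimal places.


= 3557 * 14e-6 * 49
= 2.4401 MPa

2.4401


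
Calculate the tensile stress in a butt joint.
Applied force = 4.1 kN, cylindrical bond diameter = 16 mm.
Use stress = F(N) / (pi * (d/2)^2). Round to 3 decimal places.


A = pi * 8.0^2 = 201.0619 mm^2
sigma = 4100.0 / 201.0619 = 20.392 MPa

20.392


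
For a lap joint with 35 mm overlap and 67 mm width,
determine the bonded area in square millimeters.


Area = 35 * 67 = 2345 mm^2

2345


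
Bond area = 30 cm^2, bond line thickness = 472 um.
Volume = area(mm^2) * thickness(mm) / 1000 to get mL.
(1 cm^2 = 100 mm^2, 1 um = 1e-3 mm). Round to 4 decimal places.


area_mm2 = 30 * 100 = 3000
blt_mm = 472 * 1e-3 = 0.472
vol_mm3 = 3000 * 0.472 = 1416.0
vol_mL = 1416.0 / 1000 = 1.4160 mL

1.4160


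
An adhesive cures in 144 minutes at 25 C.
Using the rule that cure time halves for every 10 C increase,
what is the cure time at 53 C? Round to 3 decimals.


Factor = 2^((53 - 25) / 10) = 6.9644
Cure time = 144 / 6.9644
= 20.677 minutes

20.677


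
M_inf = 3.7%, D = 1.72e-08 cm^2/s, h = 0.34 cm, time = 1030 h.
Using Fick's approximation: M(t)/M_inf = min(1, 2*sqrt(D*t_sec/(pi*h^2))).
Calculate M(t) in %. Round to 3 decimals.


t = 3708000 s
ratio = min(1, 2*sqrt(1.72e-08*3708000/(pi*0.1156)))
= 0.838128
M(t) = 3.7 * 0.838128 = 3.101%

3.101


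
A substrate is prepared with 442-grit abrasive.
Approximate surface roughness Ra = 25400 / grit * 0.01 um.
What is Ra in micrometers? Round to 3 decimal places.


Ra = 25400 / 442 * 0.01 = 0.575 um

0.575


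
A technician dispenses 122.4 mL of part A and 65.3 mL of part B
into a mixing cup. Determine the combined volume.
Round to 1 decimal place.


Combined volume = 122.4 + 65.3
= 187.7 mL

187.7


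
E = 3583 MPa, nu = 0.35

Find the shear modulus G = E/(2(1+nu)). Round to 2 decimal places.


G = 3583 / (2 * 1.35)
= 1327.04 MPa

1327.04


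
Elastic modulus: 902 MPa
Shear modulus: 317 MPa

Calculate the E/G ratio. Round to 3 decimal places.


E / G = 902 / 317 = 2.845

2.845


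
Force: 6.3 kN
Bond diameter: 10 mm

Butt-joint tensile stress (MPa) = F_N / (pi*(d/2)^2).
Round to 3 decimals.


F_N = 6.3 * 1000 = 6300.0 N
A = pi*(5.0)^2 = 78.5398 mm^2
stress = 6300.0 / 78.5398 = 80.214 MPa

80.214


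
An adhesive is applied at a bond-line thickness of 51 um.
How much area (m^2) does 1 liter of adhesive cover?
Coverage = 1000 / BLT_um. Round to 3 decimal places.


Coverage = 1000 / 51 = 19.608 m^2

19.608


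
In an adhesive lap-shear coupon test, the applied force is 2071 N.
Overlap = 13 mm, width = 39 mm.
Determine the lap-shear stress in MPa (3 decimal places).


stress = F / (overlap * width)
= 2071 / (13 * 39)
= 4.085 MPa

4.085


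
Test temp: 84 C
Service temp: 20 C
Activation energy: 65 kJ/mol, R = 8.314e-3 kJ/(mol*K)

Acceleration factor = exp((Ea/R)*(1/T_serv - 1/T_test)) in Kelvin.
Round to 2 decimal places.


AF = exp((65/0.008314)*(1/293.15 - 1/357.15))
= 118.99

118.99


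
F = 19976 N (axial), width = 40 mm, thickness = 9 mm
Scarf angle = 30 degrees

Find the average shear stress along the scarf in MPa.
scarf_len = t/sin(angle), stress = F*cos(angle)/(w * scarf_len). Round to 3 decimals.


scarf_len = 9/sin(30 deg) = 18.0000
cos(30 deg) = 0.866025
stress = 19976*0.866025/(40*18.0000) = 24.027 MPa

24.027


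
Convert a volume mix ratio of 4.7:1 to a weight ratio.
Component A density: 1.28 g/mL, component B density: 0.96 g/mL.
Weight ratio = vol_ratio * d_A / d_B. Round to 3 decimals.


= 4.7 * 1.28 / 0.96 = 6.267

6.267


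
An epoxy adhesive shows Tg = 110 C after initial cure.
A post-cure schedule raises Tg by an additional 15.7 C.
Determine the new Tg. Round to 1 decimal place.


New Tg = 110 + 15.7
= 125.7 C

125.7


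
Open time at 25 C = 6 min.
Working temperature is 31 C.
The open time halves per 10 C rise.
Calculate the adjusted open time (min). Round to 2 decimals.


factor = 2^((31 - 25) / 10) = 1.5157
ot = 6 / 1.5157 = 3.96 min

3.96


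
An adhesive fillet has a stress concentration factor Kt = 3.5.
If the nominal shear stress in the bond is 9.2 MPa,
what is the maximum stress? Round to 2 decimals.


Max stress = 9.2 * 3.5 = 32.20 MPa

32.20


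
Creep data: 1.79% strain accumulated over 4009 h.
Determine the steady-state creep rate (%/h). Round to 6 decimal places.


Rate = 1.79 / 4009 = 0.000446 %/h

0.000446


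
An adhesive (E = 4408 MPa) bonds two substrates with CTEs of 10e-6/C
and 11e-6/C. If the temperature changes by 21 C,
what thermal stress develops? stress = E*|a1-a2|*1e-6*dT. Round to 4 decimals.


Stress = 4408 * |10 - 11| * 1e-6 * 21
= 0.0926 MPa

0.0926


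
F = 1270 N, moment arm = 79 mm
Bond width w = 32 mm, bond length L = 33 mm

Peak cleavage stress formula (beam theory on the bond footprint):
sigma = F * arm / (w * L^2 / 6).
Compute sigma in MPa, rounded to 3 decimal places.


sigma = (1270 * 79) / (32 * 1089 / 6)
= 100330 * 6 / 34848
= 601980 / 34848
= 17.274 MPa

17.274


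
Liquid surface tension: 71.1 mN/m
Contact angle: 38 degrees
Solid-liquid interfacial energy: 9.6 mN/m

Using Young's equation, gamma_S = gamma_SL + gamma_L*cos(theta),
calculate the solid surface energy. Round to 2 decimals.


gamma_S = 9.6 + 71.1 * cos(38)
= 65.63 mN/m

65.63


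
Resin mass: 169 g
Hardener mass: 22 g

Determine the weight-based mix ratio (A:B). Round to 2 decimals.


Ratio = 169 / 22 = 7.68

7.68


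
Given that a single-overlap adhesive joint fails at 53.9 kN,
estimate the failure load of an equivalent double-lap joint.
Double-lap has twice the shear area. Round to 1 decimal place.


Double-lap factor = 2
Expected load = 53.9 * 2 = 107.8 kN

107.8


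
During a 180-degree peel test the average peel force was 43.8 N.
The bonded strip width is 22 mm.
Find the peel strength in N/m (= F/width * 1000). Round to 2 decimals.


Peel strength = F/width * 1000
= 43.8 / 22 * 1000
= 1990.91 N/m

1990.91


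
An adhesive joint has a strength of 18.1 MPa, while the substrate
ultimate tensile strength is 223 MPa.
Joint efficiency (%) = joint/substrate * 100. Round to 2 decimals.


Efficiency = 18.1 / 223 * 100
= 8.12%

8.12


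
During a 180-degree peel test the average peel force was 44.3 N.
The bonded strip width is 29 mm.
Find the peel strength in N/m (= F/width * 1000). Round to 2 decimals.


Peel strength = F/width * 1000
= 44.3 / 29 * 1000
= 1527.59 N/m

1527.59


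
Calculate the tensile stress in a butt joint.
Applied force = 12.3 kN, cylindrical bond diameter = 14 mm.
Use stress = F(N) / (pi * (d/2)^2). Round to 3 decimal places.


A = pi * 7.0^2 = 153.9380 mm^2
sigma = 12300.0 / 153.9380 = 79.902 MPa

79.902


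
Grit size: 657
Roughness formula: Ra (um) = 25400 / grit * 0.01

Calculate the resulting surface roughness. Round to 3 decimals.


Ra = 25400 / 657 * 0.01
= 0.387 um

0.387


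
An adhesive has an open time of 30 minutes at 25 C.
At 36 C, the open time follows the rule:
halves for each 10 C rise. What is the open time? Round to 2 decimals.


Factor = 2^((36-25)/10) = 2.1435
Open time = 30 / 2.1435 = 14.00 min

14.00


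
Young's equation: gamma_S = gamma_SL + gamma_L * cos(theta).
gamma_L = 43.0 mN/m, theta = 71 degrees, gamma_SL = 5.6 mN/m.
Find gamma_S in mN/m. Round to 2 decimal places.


cos(71 deg) = 0.325568
gamma_S = 5.6 + 43.0 * 0.325568
= 19.60 mN/m

19.60


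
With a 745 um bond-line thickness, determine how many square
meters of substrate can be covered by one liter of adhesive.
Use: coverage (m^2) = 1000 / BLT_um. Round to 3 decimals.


Coverage = 1000 / 745 = 1.342 m^2

1.342


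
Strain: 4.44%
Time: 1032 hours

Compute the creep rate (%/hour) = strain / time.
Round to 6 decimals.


Creep rate = 4.44 / 1032
= 0.004302 %/h

0.004302


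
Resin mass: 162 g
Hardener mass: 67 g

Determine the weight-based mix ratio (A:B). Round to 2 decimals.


Ratio = 162 / 67 = 2.42

2.42


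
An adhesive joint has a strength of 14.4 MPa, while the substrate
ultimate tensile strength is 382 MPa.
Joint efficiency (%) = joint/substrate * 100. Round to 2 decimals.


Efficiency = 14.4 / 382 * 100
= 3.77%

3.77


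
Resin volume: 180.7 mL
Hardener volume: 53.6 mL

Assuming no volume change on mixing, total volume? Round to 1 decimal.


V_total = 180.7 + 53.6 = 234.3 mL

234.3


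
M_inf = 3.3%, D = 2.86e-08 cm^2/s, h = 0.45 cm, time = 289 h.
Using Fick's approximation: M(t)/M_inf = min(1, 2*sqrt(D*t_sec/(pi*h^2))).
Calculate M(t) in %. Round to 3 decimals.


t = 1040400 s
ratio = min(1, 2*sqrt(2.86e-08*1040400/(pi*0.2025)))
= 0.432539
M(t) = 3.3 * 0.432539 = 1.427%

1.427


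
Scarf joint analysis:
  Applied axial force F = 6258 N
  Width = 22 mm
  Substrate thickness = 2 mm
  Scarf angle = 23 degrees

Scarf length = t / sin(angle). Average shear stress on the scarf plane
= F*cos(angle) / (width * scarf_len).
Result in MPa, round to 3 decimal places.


Scarf length = 2 / sin(23 deg) = 5.1186 mm
cos(23 deg) = 0.920505
Shear = 6258 * 0.920505 / (22 * 5.1186)
= 51.155 MPa

51.155


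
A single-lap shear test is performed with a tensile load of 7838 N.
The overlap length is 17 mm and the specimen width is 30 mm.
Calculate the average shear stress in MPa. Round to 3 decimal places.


Shear stress = F / (overlap * width)
= 7838 / (17 * 30)
= 7838 / 510
= 15.369 MPa

15.369


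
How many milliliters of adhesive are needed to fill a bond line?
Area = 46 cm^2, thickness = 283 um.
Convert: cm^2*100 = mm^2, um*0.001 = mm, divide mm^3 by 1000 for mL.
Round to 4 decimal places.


= (46 * 100) * (283 * 0.001) / 1000
= 1.3018 mL

1.3018


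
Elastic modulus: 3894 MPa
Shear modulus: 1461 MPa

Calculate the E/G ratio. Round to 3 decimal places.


E / G = 3894 / 1461 = 2.665

2.665


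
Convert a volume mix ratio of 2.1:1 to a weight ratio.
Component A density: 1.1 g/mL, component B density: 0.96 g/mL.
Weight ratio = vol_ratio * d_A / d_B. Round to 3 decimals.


= 2.1 * 1.1 / 0.96 = 2.406

2.406


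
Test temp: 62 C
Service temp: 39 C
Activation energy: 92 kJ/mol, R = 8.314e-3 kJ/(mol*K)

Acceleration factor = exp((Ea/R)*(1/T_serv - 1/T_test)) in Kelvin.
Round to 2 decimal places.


AF = exp((92/0.008314)*(1/312.15 - 1/335.15))
= 11.39

11.39


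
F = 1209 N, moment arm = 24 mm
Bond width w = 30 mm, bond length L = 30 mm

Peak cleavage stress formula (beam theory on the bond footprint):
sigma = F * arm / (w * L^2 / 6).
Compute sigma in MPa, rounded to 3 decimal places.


sigma = (1209 * 24) / (30 * 900 / 6)
= 29016 * 6 / 27000
= 174096 / 27000
= 6.448 MPa

6.448


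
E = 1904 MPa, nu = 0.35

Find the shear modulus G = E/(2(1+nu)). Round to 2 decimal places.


G = 1904 / (2 * 1.35)
= 705.19 MPa

705.19


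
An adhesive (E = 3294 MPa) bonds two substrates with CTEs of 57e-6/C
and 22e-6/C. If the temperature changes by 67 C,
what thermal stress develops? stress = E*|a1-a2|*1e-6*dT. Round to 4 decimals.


Stress = 3294 * |57 - 22| * 1e-6 * 67
= 7.7244 MPa

7.7244


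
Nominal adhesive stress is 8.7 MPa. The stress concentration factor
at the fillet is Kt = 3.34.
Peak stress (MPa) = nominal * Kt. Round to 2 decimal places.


Peak = 8.7 * 3.34 = 29.06 MPa

29.06


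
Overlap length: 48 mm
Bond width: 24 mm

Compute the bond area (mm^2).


Bond area = 48 * 24 = 1152 mm^2

1152


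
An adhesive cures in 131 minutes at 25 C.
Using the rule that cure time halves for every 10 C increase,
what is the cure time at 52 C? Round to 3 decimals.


Factor = 2^((52 - 25) / 10) = 6.4980
Cure time = 131 / 6.4980
= 20.160 minutes

20.160


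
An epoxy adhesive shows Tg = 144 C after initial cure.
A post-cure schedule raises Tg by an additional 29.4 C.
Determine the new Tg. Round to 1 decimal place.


New Tg = 144 + 29.4
= 173.4 C

173.4


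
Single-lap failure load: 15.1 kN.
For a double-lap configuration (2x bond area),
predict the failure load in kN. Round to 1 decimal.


Failure load = 15.1 * 2 = 30.2 kN

30.2


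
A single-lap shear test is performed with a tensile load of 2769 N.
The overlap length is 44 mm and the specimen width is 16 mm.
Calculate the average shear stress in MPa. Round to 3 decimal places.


Shear stress = F / (overlap * width)
= 2769 / (44 * 16)
= 2769 / 704
= 3.933 MPa

3.933


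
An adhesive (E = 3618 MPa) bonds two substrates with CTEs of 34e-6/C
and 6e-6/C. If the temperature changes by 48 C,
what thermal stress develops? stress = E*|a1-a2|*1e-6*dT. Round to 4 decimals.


Stress = 3618 * |34 - 6| * 1e-6 * 48
= 4.8626 MPa

4.8626


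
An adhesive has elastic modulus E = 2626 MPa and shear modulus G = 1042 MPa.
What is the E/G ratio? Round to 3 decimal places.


E/G = 2626 / 1042 = 2.520

2.520


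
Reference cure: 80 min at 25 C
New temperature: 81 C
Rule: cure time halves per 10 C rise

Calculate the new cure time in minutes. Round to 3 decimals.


factor = 2^((81-25)/10) = 48.5029
t_new = 80 / 48.5029 = 1.649 min

1.649


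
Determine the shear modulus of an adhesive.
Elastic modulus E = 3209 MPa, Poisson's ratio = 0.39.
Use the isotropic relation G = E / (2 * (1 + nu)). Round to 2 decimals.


G = 3209 / (2*(1+0.39)) = 3209 / 2.78
= 1154.32 MPa

1154.32


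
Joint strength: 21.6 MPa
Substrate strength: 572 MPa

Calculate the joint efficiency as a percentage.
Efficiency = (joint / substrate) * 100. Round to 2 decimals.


Efficiency = (21.6 / 572) * 100 = 3.78%

3.78


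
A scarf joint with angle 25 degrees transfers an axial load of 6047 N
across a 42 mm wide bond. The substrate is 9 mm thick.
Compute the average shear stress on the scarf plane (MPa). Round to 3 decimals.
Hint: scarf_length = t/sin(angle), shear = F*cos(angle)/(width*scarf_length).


scarf_length = 9 / sin(25 deg) = 21.2958 mm
cos(25 deg) = 0.906308
shear stress = 6047 * 0.906308 / (42 * 21.2958)
= 6.127 MPa

6.127


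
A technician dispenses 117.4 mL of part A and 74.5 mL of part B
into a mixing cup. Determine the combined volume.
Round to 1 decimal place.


Combined volume = 117.4 + 74.5
= 191.9 mL

191.9


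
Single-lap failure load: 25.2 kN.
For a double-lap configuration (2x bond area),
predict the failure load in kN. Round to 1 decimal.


Failure load = 25.2 * 2 = 50.4 kN

50.4


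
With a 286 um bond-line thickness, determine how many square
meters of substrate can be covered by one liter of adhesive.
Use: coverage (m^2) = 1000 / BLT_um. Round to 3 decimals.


Coverage = 1000 / 286 = 3.497 m^2

3.497


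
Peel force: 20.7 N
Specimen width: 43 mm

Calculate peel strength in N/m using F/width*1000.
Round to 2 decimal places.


Peel strength = 20.7 / 43 * 1000 = 481.40 N/m

481.40


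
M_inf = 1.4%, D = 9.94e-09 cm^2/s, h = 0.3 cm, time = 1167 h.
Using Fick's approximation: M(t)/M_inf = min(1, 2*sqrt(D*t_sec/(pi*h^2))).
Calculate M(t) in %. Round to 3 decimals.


t = 4201200 s
ratio = min(1, 2*sqrt(9.94e-09*4201200/(pi*0.0900)))
= 0.768624
M(t) = 1.4 * 0.768624 = 1.076%

1.076


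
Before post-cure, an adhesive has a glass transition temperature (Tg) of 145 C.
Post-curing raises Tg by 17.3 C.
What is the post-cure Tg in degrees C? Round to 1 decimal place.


Tg_post = Tg_base + delta_Tg
= 145 + 17.3
= 162.3 C

162.3


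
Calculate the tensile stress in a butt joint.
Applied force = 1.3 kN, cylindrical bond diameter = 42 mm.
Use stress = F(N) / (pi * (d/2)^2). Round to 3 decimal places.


A = pi * 21.0^2 = 1385.4424 mm^2
sigma = 1300.0 / 1385.4424 = 0.938 MPa

0.938


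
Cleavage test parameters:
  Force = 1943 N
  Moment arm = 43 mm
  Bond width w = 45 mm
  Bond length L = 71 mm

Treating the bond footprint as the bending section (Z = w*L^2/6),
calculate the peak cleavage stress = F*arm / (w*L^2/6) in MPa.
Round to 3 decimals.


M = 1943 * 43 = 83549 N*mm
Z = 45 * 71^2 / 6 = 226845 / 6 mm^3
sigma = M / Z = 6 * 83549 / 226845 = 501294 / 226845
= 2.210 MPa

2.210


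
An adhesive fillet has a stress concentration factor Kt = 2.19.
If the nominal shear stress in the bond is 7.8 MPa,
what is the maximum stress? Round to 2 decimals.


Max stress = 7.8 * 2.19 = 17.08 MPa

17.08


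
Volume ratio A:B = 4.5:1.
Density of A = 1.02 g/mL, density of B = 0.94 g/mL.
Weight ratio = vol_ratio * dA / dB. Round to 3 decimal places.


Wt ratio = 4.5 * 1.02 / 0.94
= 4.883

4.883


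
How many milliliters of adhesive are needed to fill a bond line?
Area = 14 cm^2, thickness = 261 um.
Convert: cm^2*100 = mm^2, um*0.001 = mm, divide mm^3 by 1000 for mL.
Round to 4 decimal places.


= (14 * 100) * (261 * 0.001) / 1000
= 0.3654 mL

0.3654


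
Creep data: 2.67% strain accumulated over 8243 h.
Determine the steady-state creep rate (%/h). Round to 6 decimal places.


Rate = 2.67 / 8243 = 0.000324 %/h

0.000324


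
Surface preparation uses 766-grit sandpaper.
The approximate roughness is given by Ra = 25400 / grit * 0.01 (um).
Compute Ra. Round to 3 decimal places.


Ra = 25400 / 766 * 0.01
= 254 / 766
= 0.332 um

0.332


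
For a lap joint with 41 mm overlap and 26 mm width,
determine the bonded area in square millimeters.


Area = 41 * 26 = 1066 mm^2

1066


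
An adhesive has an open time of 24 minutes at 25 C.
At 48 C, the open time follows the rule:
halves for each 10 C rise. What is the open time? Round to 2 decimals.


Factor = 2^((48-25)/10) = 4.9246
Open time = 24 / 4.9246 = 4.87 min

4.87


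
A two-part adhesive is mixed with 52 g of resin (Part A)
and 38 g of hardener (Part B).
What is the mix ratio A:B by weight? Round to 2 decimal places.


Mix ratio = mass_A / mass_B
= 52 / 38
= 1.37

1.37


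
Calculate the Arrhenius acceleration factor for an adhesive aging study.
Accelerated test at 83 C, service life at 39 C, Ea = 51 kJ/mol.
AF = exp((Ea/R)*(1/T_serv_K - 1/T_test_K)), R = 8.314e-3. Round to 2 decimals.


T_test = 356.15 K, T_serv = 312.15 K
Ea/R = 51 / 0.008314 = 6134.23
AF = exp(6134.23 * (1/312.15 - 1/356.15))
= 11.33

11.33


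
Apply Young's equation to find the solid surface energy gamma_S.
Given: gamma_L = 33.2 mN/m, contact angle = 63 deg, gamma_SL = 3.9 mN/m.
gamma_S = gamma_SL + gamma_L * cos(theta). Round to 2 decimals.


theta_rad = 63 * pi/180 = 1.099557
gamma_S = 3.9 + 33.2 * cos(1.099557)
= 18.97 mN/m

18.97


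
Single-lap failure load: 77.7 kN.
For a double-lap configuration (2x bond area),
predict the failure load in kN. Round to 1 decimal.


Failure load = 77.7 * 2 = 155.4 kN

155.4


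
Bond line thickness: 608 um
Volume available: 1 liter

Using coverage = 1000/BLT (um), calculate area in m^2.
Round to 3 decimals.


1 L = 1e6 mm^3, thickness = 608 um = 0.608 mm
Area = 1e6 / 0.608 mm^2 = (1e6 / 0.608) / 1e6 m^2 = 1000 / 608 m^2
= 1.645 m^2

1.645


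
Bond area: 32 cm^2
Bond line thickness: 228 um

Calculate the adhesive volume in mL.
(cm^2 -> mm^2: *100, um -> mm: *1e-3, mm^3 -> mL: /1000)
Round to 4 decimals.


V = 32*100 * 228*1e-3 / 1000
= 0.7296 mL

0.7296


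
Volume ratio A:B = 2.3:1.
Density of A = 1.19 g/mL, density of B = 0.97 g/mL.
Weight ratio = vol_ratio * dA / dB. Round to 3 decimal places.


Wt ratio = 2.3 * 1.19 / 0.97
= 2.822

2.822


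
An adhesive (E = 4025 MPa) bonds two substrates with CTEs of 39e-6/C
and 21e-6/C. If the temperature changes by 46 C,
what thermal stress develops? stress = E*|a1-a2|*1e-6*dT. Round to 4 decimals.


Stress = 4025 * |39 - 21| * 1e-6 * 46
= 3.3327 MPa

3.3327


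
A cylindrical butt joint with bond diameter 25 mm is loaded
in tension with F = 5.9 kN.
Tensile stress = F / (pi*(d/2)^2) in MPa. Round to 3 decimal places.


Area = pi * (25/2)^2 = 490.8739 mm^2
Stress = 5.9*1000 / 490.8739
= 12.019 MPa

12.019


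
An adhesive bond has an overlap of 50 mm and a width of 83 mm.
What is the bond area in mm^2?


Bond area = overlap * width
= 50 * 83
= 4150 mm^2

4150


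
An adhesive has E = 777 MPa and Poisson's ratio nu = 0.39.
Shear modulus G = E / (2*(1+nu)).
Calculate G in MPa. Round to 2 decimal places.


G = 777 / (2*(1+0.39))
= 777 / 2.78
= 279.50 MPa

279.50


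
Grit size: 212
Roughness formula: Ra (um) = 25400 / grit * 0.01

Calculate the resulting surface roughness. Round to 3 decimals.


Ra = 25400 / 212 * 0.01
= 1.198 um

1.198


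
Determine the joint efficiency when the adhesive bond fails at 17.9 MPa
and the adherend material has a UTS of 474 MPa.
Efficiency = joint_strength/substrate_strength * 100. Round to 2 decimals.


Joint efficiency = 17.9 / 474 * 100
= 3.78%

3.78


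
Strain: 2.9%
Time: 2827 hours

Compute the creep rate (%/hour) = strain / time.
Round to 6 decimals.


Creep rate = 2.9 / 2827
= 0.001026 %/h

0.001026


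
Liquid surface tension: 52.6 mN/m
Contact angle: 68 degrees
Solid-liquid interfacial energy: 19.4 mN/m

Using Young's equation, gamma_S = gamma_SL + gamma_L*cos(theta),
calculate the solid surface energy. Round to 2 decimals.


gamma_S = 19.4 + 52.6 * cos(68)
= 39.10 mN/m

39.10


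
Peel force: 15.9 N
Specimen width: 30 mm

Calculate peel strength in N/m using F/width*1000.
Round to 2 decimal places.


Peel strength = 15.9 / 30 * 1000 = 530.00 N/m

530.00


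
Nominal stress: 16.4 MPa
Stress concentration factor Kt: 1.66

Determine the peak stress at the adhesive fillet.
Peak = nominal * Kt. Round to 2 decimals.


Peak stress = 16.4 * 1.66
= 27.22 MPa

27.22


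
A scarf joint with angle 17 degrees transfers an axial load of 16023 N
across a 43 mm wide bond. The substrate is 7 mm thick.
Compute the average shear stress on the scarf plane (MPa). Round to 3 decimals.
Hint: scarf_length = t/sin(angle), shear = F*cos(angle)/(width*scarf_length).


scarf_length = 7 / sin(17 deg) = 23.9421 mm
cos(17 deg) = 0.956305
shear stress = 16023 * 0.956305 / (43 * 23.9421)
= 14.884 MPa

14.884


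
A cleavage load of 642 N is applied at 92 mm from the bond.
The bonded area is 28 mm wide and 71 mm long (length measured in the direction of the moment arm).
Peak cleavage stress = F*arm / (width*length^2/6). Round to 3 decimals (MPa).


Moment = 642 * 92 = 59064 N*mm
Section modulus = 28 * 5041 / 6 = 141148 / 6 mm^3
Stress = 59064 / (141148 / 6) = 354384 / 141148
= 2.511 MPa

2.511


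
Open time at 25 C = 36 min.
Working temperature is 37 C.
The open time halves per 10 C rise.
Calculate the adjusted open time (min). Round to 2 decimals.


factor = 2^((37 - 25) / 10) = 2.2974
ot = 36 / 2.2974 = 15.67 min

15.67


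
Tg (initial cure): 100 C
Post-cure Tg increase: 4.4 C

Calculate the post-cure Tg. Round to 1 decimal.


Post-cure Tg = 100 + 4.4 = 104.4 C

104.4


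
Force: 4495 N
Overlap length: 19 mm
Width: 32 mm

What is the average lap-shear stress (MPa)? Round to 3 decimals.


Average shear stress = F / (overlap * width)
= 4495 / (19 * 32)
= 7.393 MPa

7.393


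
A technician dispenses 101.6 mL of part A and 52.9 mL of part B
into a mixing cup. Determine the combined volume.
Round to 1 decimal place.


Combined volume = 101.6 + 52.9
= 154.5 mL

154.5


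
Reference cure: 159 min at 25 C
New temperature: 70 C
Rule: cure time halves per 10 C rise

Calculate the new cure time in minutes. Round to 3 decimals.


factor = 2^((70-25)/10) = 22.6274
t_new = 159 / 22.6274 = 7.027 min

7.027


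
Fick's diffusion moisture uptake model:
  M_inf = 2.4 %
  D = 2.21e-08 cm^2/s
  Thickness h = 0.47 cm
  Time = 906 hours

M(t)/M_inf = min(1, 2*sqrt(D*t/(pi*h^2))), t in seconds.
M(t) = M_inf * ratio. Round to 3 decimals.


t_sec = 906 * 3600 = 3261600
ratio = 2*sqrt(2.21e-08*3261600/(pi*0.47^2))
= min(1, 0.644568)
= 0.644568
M(t) = 2.4 * 0.644568 = 1.547 %

1.547


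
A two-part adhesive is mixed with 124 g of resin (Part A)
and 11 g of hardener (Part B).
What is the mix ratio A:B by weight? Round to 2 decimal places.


Mix ratio = mass_A / mass_B
= 124 / 11
= 11.27

11.27


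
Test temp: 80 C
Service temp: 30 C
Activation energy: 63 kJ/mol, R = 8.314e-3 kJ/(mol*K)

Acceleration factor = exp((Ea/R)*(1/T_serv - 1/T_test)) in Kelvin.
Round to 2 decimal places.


AF = exp((63/0.008314)*(1/303.15 - 1/353.15))
= 34.43

34.43


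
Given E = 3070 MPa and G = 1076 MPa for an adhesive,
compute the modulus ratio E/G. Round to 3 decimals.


E/G ratio = 3070 / 1076 = 2.853

2.853


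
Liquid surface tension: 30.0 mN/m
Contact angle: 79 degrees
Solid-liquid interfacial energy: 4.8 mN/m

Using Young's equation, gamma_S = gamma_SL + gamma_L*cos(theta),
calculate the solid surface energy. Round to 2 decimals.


gamma_S = 4.8 + 30.0 * cos(79)
= 10.52 mN/m

10.52


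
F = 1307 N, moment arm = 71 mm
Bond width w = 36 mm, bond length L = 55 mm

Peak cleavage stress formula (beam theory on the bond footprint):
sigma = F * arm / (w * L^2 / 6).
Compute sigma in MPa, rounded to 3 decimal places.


sigma = (1307 * 71) / (36 * 3025 / 6)
= 92797 * 6 / 108900
= 556782 / 108900
= 5.113 MPa

5.113


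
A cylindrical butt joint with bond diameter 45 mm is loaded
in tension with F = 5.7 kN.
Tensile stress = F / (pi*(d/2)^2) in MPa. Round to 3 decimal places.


Area = pi * (45/2)^2 = 1590.4313 mm^2
Stress = 5.7*1000 / 1590.4313
= 3.584 MPa

3.584


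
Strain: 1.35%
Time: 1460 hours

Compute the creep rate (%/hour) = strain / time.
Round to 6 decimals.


Creep rate = 1.35 / 1460
= 0.000925 %/h

0.000925


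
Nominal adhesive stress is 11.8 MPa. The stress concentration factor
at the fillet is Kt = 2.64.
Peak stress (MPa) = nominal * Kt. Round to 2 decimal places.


Peak = 11.8 * 2.64 = 31.15 MPa

31.15


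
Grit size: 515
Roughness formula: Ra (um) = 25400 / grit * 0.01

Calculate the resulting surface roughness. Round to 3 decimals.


Ra = 25400 / 515 * 0.01
= 0.493 um

0.493


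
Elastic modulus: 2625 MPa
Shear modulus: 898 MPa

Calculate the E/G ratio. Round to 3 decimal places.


E / G = 2625 / 898 = 2.923

2.923


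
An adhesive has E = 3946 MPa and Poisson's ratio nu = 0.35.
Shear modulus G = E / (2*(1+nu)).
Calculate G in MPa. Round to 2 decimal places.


G = 3946 / (2*(1+0.35))
= 3946 / 2.70
= 1461.48 MPa

1461.48


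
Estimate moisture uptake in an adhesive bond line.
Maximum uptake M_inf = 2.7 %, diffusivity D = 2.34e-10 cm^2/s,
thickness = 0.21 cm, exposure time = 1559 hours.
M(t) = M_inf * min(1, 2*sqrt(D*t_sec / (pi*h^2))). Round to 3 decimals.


Convert time: 1559 h = 5612400 s
ratio = min(1, 2*sqrt(2.34e-10*5612400/(pi*0.21^2)))
= 0.194723
M(t) = 2.7 * 0.194723 = 0.526%

0.526


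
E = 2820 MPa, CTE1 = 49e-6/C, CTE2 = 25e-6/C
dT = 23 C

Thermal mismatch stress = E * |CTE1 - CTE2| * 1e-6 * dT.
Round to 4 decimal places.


= 2820 * 24e-6 * 23
= 1.5566 MPa

1.5566


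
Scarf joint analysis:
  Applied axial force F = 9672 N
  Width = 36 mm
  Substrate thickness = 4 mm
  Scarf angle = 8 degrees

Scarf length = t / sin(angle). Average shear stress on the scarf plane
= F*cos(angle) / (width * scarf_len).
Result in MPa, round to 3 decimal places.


Scarf length = 4 / sin(8 deg) = 28.7412 mm
cos(8 deg) = 0.990268
Shear = 9672 * 0.990268 / (36 * 28.7412)
= 9.257 MPa

9.257


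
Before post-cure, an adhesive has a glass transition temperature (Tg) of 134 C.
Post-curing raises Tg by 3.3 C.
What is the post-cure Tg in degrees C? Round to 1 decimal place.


Tg_post = Tg_base + delta_Tg
= 134 + 3.3
= 137.3 C

137.3


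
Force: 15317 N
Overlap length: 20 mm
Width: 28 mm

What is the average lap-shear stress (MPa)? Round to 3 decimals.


Average shear stress = F / (overlap * width)
= 15317 / (20 * 28)
= 27.352 MPa

27.352


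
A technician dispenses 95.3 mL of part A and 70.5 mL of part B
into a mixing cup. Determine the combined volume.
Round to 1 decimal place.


Combined volume = 95.3 + 70.5
= 165.8 mL

165.8


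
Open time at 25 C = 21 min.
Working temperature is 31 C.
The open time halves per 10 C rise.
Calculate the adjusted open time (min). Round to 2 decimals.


factor = 2^((31 - 25) / 10) = 1.5157
ot = 21 / 1.5157 = 13.85 min

13.85


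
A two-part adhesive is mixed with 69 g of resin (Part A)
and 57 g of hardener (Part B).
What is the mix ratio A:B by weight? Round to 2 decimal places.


Mix ratio = mass_A / mass_B
= 69 / 57
= 1.21

1.21


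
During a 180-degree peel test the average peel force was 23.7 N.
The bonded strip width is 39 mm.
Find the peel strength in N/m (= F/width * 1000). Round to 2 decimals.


Peel strength = F/width * 1000
= 23.7 / 39 * 1000
= 607.69 N/m

607.69


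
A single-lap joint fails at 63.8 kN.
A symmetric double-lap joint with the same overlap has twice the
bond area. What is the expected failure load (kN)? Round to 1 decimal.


Double-lap load = 2 * 63.8 = 127.6 kN

127.6


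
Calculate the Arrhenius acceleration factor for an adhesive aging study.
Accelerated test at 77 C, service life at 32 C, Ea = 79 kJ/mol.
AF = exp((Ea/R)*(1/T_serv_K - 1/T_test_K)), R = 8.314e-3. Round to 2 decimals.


T_test = 350.15 K, T_serv = 305.15 K
Ea/R = 79 / 0.008314 = 9502.04
AF = exp(9502.04 * (1/305.15 - 1/350.15))
= 54.70

54.70


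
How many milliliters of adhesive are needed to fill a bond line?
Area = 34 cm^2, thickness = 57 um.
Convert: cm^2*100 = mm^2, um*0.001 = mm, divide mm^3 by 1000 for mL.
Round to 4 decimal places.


= (34 * 100) * (57 * 0.001) / 1000
= 0.1938 mL

0.1938


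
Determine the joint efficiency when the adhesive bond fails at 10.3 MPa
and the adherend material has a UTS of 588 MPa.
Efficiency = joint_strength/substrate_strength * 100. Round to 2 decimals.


Joint efficiency = 10.3 / 588 * 100
= 1.75%

1.75


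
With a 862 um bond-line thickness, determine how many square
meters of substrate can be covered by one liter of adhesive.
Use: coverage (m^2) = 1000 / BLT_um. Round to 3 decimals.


Coverage = 1000 / 862 = 1.160 m^2

1.160


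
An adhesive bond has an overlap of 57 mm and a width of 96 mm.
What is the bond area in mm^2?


Bond area = overlap * width
= 57 * 96
= 5472 mm^2

5472


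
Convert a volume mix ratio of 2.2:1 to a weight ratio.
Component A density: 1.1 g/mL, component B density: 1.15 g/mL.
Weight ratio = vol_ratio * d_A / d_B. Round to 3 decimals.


= 2.2 * 1.1 / 1.15 = 2.104

2.104


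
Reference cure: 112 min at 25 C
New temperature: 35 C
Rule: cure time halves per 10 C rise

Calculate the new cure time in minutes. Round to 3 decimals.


factor = 2^((35-25)/10) = 2.0000
t_new = 112 / 2.0000 = 56.000 min

56.000


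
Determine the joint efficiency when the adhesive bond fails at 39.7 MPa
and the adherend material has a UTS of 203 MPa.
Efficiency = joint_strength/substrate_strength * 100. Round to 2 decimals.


Joint efficiency = 39.7 / 203 * 100
= 19.56%

19.56


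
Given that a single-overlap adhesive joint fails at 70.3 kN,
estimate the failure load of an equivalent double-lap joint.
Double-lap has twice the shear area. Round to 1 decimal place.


Double-lap factor = 2
Expected load = 70.3 * 2 = 140.6 kN

140.6


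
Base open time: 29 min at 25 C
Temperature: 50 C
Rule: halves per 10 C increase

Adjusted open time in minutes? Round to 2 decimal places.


Acceleration = 2^((50-25)/10) = 5.6569
Open time = 29 / 5.6569 = 5.13 min

5.13


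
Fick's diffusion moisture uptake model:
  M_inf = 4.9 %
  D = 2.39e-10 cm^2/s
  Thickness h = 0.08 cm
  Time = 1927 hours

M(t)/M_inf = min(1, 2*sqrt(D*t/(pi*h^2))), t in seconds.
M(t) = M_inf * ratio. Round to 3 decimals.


t_sec = 1927 * 3600 = 6937200
ratio = 2*sqrt(2.39e-10*6937200/(pi*0.08^2))
= min(1, 0.574323)
= 0.574323
M(t) = 4.9 * 0.574323 = 2.814 %

2.814
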